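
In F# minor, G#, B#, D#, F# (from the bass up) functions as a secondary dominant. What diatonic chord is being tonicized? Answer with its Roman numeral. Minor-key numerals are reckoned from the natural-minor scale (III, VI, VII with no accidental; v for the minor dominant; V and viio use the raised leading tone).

The chord is a dominant seventh chord on G#.
A dominant resolves down a perfect fifth: G# → C#. In F# minor, C# is scale degree 5, i.e. V.

V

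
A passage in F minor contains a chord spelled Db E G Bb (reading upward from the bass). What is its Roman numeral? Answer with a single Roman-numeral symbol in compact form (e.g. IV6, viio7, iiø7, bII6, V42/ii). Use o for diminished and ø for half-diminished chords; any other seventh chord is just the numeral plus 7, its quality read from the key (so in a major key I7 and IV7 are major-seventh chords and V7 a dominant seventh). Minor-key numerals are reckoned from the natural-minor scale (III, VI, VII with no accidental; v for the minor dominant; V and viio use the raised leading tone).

Stacked in thirds the chord is E-G-Bb-Db: a fully diminished seventh chord on E.
E is scale degree 7 in F minor, and a fully diminished seventh chord on that degree is written viio7.
With Db in the bass the chord is in third inversion, so the figured bass is 42.

viio42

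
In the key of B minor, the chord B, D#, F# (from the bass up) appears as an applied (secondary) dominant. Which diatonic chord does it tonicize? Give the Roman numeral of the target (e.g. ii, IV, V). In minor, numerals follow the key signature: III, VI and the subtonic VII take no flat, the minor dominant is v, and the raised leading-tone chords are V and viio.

iv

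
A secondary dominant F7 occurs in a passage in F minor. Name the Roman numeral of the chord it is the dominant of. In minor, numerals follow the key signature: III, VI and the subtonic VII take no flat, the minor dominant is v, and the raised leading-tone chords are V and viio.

iv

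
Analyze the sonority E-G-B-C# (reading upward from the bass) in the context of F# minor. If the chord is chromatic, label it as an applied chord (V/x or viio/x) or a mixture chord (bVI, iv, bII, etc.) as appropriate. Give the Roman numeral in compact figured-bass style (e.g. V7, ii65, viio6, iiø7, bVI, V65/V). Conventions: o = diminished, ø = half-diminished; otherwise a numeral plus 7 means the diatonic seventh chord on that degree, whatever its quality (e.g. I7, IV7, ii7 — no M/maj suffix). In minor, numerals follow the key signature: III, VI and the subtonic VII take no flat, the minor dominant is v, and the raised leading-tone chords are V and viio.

viiø65/VI

Stacked in thirds the chord is C#-E-G-B: a half-diminished seventh chord on C#.
C# sits a half step below D (VI in F# minor); a diminished chord there is the applied leading-tone chord of VI.
With E in the bass the chord is in first inversion, so the figured bass is 65.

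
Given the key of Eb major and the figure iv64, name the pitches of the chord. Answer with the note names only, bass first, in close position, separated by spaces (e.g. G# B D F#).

iv64 is the minor subdominant, borrowed from the parallel minor. In Eb major that root is Ab.
So the chord is Ab-Cb-Eb.
The figured bass 64 indicates second inversion, placing the fifth (Eb) in the bass: Eb-Ab-Cb.

Eb Ab Cb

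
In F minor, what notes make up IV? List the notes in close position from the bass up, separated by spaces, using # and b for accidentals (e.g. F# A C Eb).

IV is the major subdominant, borrowed from the parallel major. In F minor that root is Bb.
So the chord is Bb-D-F.

Bb D F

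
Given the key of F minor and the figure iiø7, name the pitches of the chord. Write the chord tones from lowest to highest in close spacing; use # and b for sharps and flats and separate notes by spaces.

G Bb Db F

The numeral's case and figure indicate a half-diminished seventh chord. In F minor its root, the supertonic, is G.
Stacking thirds from G gives G-Bb-Db-F.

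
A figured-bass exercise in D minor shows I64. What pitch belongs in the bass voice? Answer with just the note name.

A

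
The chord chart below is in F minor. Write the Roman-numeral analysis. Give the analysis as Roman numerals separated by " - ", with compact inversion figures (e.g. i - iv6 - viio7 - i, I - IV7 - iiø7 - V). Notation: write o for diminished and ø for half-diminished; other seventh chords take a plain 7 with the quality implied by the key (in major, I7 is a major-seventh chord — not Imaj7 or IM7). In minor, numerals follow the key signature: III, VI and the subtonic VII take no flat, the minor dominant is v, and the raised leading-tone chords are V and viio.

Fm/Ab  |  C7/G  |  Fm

i6 - V43 - i

Fm/Ab: minor triad on F = scale degree 1 → i6.
C7/G: root C is the dominant; dominant seventh chord there is V43.
Fm: root F is the tonic; minor triad there is i.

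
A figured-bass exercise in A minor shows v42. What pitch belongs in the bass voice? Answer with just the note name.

v in A minor has root E; the chord is E-G-B-D.
The figure 42 means third inversion — the seventh is in the bass.

D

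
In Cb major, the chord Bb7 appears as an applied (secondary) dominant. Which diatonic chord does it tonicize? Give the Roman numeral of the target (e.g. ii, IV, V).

The chord is a dominant seventh chord on Bb.
A dominant resolves down a perfect fifth: Bb → Eb. In Cb major, Eb is scale degree 3, i.e. iii.

iii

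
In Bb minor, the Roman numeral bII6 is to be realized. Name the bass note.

Eb

bII in Bb minor has root Cb; the chord is Cb-Eb-Gb.
The figure 6 means first inversion — the third is in the bass.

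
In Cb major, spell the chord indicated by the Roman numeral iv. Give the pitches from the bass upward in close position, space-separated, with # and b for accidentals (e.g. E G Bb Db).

Fb Abb Cb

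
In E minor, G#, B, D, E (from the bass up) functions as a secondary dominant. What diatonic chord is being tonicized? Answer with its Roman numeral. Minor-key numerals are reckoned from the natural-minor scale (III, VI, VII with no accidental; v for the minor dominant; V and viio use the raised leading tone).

iv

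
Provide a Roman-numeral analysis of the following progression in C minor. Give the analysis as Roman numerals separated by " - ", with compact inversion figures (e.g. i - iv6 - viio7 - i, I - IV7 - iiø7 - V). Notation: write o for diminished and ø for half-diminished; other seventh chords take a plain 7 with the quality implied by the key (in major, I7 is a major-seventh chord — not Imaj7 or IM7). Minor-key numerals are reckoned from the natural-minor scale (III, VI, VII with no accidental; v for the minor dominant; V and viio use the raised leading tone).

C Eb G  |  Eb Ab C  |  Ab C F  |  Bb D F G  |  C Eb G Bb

i - VI64 - iv6 - v65 - i7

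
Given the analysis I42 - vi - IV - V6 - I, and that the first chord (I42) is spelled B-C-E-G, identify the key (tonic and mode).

C major

The chord Cmaj7/B is a major seventh chord rooted on C; its label is I42.
If C is scale degree 1 and the mode makes that degree carry a major seventh chord, the tonic is C and the mode is major.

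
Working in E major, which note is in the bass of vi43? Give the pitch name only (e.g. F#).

G#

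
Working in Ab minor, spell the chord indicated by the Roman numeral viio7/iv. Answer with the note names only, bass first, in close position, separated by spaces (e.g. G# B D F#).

C Eb Gb Bbb

viio7/iv is a secondary leading-tone chord. The target iv is Db in Ab minor; the applied chord is rooted a semitone below, on C.
Building a fully diminished seventh chord on C gives C-Eb-Gb-Bbb.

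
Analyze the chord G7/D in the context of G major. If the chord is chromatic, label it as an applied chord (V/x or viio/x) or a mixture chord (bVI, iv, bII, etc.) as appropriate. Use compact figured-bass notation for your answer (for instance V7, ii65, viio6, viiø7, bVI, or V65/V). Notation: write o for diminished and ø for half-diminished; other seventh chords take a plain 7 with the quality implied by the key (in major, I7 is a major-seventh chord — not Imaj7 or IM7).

V43/IV

Stacked in thirds the chord is G-B-D-F: a dominant seventh chord on G.
G is not a diatonic chord root with this quality in G major, but it lies a perfect fifth above C (IV), so the chord functions as an applied dominant of IV.
With D in the bass the chord is in second inversion, so the figured bass is 43.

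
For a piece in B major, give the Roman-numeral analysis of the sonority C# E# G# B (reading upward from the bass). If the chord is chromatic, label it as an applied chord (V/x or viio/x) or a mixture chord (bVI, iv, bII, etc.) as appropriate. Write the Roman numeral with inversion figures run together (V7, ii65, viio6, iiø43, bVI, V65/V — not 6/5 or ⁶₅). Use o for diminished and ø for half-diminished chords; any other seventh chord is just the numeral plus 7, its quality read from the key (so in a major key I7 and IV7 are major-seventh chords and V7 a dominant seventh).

V7/V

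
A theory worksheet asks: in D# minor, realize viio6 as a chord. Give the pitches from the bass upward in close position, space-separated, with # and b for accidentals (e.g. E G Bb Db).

E# G# C##

In D# minor, the leading-tone chord is built on the raised seventh degree, C##.
Stacking thirds from C## gives C##-E#-G#.
With the 6 figure the chord is in first inversion; from the bass E# upward in close position it reads E#-G#-C##.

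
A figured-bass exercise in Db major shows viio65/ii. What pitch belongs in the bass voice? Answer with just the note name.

F

The applied chord viio65/ii is rooted on D: D-F-Ab-Cb.
The figure 65 means first inversion — the third is in the bass.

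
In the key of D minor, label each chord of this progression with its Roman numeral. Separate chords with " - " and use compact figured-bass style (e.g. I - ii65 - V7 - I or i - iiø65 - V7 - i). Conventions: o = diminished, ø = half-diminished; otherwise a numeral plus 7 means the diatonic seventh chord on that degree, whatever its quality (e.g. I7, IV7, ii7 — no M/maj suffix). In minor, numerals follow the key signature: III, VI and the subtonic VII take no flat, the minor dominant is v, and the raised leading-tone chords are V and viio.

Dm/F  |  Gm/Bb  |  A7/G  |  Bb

i6 - iv6 - V42 - VI

Dm/F has root D, degree 1 in D minor, so i6.
Gm/Bb: root G is the subdominant; minor triad there is iv6.
A7/G: root A is the dominant; dominant seventh chord there is V42.
Bb: root Bb is the submediant; major triad there is VI.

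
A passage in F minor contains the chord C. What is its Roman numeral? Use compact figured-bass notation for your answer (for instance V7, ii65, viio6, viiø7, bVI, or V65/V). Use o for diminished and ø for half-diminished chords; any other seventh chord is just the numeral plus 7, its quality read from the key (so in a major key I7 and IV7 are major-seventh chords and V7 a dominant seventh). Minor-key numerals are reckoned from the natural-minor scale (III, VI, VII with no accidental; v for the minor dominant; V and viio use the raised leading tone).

V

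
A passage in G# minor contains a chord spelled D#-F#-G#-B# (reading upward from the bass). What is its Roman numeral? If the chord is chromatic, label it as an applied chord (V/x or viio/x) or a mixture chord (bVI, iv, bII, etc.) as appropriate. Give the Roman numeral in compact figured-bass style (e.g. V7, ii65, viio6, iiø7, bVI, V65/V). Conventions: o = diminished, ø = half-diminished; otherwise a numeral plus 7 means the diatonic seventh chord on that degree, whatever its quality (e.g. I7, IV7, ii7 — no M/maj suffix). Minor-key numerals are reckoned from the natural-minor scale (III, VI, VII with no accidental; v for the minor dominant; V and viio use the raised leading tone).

V43/iv

The pitches G#-B#-D#-F# form a dominant seventh chord rooted on G#.
G# is not a diatonic chord root with this quality in G# minor, but it lies a perfect fifth above C# (iv), so the chord functions as an applied dominant of iv.
With D# in the bass the chord is in second inversion, so the figured bass is 43.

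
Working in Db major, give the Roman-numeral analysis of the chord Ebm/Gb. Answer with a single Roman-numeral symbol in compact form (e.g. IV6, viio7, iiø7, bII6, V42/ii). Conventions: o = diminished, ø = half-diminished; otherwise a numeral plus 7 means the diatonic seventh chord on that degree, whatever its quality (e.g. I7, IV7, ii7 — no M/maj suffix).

Stacked in thirds the chord is Eb-Gb-Bb: a minor triad on Eb.
In Db major, Eb is the supertonic; the diatonic minor triad there is ii.
With Gb in the bass the chord is in first inversion, so the figured bass is 6.

ii6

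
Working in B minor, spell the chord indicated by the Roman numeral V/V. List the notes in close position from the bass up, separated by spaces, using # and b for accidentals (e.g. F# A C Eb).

C# E# G#

V/V is a secondary dominant — the dominant triad of V. V in B minor is F#, so the applied chord's root is C#, a perfect fifth above.
Building a major triad on C# gives C#-E#-G#.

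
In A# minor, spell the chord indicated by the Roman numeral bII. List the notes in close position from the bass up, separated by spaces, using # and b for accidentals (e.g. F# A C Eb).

B D# F#

bII is the Neapolitan chord — a major triad on the lowered second degree. In A# minor that root is B.
So the chord is B-D#-F#, a major triad.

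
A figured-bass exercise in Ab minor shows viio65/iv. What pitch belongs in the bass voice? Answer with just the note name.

Eb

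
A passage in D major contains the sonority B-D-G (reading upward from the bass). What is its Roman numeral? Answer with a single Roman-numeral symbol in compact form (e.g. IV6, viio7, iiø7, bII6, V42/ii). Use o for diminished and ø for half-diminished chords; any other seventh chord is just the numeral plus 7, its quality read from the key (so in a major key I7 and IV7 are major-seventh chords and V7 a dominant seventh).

IV6

The pitches G-B-D form a major triad rooted on G.
In D major, G is the subdominant; the diatonic major triad there is IV.
With B in the bass the chord is in first inversion, so the figured bass is 6.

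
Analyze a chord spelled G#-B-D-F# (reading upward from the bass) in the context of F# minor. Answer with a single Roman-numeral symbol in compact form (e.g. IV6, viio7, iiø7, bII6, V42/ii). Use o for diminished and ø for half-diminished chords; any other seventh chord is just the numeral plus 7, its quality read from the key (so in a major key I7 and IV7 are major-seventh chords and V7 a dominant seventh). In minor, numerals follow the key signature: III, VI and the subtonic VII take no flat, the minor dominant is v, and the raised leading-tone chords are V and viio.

iiø7

The pitches G#-B-D-F# form a half-diminished seventh chord rooted on G#.
In F# minor, G# is the supertonic; the diatonic half-diminished seventh chord there is iiø7.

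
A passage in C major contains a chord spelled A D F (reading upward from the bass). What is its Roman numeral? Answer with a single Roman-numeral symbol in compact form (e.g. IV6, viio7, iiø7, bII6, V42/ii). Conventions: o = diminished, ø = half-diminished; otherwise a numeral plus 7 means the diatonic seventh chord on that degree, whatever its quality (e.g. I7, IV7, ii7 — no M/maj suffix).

Stacked in thirds the chord is D-F-A: a minor triad on D.
In C major, D is the supertonic; the diatonic minor triad there is ii.
With A in the bass the chord is in second inversion, so the figured bass is 64.

ii64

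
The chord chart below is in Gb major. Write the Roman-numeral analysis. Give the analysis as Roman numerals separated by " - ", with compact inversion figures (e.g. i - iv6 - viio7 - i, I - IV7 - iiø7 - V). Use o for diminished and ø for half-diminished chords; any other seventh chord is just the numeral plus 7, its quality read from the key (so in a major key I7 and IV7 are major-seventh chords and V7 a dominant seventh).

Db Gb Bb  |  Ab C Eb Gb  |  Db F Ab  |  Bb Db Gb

Db-Gb-Bb: major triad on Gb = scale degree 1 → I64.
Ab-C-Eb-Gb: chromatic; Ab is V of V, so V7/V.
Db-F-Ab: major triad on Db = scale degree 5 → V.
Bb-Db-Gb: root Gb is the tonic; major triad there is I6.

I64 - V7/V - V - I6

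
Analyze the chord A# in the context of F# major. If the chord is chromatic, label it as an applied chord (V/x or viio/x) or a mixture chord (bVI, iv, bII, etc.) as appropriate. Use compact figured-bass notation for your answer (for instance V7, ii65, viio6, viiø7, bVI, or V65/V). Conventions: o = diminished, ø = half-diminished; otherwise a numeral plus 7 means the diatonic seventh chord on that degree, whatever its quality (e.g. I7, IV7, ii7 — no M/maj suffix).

V/vi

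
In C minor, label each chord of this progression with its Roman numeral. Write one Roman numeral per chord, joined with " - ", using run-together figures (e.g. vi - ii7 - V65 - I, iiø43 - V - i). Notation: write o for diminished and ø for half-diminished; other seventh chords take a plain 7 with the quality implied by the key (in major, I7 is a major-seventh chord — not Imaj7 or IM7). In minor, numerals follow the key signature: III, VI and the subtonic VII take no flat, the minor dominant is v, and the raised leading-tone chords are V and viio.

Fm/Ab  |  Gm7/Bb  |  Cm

Fm/Ab: root F is the subdominant; minor triad there is iv6.
Gm7/Bb: minor seventh chord on G = scale degree 5 → v65.
Cm has root C, degree 1 in C minor, so i.

iv6 - v65 - i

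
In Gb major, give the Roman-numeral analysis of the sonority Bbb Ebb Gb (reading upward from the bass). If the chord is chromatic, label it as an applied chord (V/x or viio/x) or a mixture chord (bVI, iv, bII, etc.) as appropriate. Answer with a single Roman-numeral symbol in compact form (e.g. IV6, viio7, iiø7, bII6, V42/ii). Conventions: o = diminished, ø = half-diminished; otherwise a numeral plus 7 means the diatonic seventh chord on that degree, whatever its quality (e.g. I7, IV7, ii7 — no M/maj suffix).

bVI64

Stacked in thirds the chord is Ebb-Gb-Bbb: a major triad on Ebb.
Ebb is the lowered sixth degree of Gb major (diatonic 6 would be Eb). This is a major triad on the lowered sixth degree, borrowed from the parallel minor.
With Bbb in the bass the chord is in second inversion, so the figured bass is 64.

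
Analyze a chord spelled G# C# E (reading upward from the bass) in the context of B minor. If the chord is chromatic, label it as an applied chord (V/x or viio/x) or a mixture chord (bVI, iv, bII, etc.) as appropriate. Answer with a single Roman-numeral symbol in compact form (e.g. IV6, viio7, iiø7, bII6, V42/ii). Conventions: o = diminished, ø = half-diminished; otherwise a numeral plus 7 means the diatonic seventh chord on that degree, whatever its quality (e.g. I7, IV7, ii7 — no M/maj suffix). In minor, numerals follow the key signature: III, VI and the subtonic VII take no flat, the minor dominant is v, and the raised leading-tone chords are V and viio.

The pitches C#-E-G# form a minor triad rooted on C#.
C# is the second degree of B minor. This is the minor supertonic, borrowed from the parallel major (the Dorian ii).
With G# in the bass the chord is in second inversion, so the figured bass is 64.

ii64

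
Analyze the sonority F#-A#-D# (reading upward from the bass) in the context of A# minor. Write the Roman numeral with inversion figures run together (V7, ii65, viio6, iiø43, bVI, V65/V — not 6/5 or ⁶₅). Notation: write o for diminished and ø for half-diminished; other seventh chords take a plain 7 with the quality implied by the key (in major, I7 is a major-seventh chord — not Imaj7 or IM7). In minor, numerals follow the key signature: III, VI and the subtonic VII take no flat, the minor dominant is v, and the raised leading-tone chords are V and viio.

Stacked in thirds the chord is D#-F#-A#: a minor triad on D#.
D# is scale degree 4 in A# minor, and a minor triad on that degree is written iv.
With F# in the bass the chord is in first inversion, so the figured bass is 6.

iv6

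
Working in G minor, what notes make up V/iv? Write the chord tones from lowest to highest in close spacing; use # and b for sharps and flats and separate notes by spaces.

G B D

V/iv is a secondary dominant — the dominant triad of iv. iv in G minor is C, so the applied chord's root is G, a perfect fifth above.
Building a major triad on G gives G-B-D.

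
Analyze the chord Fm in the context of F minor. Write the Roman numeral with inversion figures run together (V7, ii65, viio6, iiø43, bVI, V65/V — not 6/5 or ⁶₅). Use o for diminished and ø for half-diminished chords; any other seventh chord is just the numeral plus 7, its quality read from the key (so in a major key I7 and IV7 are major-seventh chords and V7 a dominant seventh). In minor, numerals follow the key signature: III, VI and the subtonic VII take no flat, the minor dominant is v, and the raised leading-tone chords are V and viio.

i

Stacked in thirds the chord is F-Ab-C: a minor triad on F.
F is scale degree 1 in F minor, and a minor triad on that degree is written i.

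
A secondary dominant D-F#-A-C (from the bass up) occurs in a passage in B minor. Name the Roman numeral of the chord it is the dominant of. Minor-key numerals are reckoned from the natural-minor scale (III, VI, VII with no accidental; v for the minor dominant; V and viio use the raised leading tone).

VI

The chord is a dominant seventh chord on D.
A dominant resolves down a perfect fifth: D → G. In B minor, G is scale degree 6, i.e. VI.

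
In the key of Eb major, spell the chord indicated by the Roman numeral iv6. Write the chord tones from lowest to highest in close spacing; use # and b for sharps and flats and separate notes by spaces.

Scale degree 4 in Eb major is Ab; here the chord built on it is altered to a minor triad. iv6 is the minor subdominant, borrowed from the parallel minor.
So the chord is Ab-Cb-Eb, a minor triad.
The figured bass 6 indicates first inversion, placing the third (Cb) in the bass: Cb-Eb-Ab.

Cb Eb Ab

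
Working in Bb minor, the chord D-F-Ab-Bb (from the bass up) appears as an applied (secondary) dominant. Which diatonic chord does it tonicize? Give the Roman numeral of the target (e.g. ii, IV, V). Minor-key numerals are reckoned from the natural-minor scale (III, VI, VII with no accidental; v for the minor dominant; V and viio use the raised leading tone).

The chord is a dominant seventh chord on Bb.
A dominant resolves down a perfect fifth: Bb → Eb. In Bb minor, Eb is scale degree 4, i.e. iv.

iv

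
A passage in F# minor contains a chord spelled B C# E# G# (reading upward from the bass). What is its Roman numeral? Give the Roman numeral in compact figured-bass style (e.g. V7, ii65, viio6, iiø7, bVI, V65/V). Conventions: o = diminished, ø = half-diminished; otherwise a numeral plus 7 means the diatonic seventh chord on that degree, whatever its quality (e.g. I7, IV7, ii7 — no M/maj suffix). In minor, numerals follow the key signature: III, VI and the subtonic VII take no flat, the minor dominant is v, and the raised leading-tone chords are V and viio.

The pitches C#-E#-G#-B form a dominant seventh chord rooted on C#.
C# is scale degree 5 in F# minor, and a dominant seventh chord on that degree is written V7.
With B in the bass the chord is in third inversion, so the figured bass is 42.

V42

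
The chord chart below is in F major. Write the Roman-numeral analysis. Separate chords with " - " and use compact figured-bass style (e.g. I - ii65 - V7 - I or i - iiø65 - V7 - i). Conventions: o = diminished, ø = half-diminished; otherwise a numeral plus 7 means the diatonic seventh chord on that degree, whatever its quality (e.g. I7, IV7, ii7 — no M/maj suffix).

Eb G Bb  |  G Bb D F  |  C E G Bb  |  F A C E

bVII - ii7 - V7 - I7

Eb-G-Bb is non-diatonic — bVII, a mixture chord from F minor.
G-Bb-D-F has root G, degree 2 in F major, so ii7.
C-E-G-Bb: dominant seventh chord on C = scale degree 5 → V7.
F-A-C-E: root F is the tonic; major seventh chord there is I7.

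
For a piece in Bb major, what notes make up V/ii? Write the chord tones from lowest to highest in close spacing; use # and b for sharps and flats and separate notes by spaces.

V/ii is a secondary dominant — the dominant triad of ii. ii in Bb major is C, so the applied chord's root is G, a perfect fifth above.
Building a major triad on G gives G-B-D.

G B D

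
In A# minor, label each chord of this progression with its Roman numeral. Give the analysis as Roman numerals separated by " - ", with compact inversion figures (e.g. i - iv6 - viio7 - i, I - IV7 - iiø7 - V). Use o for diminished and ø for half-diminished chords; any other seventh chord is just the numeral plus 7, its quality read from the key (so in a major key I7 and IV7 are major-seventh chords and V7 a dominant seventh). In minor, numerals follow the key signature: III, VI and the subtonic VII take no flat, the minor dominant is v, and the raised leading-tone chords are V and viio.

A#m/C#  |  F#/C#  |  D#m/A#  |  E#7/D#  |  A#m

A#m/C#: minor triad on A# = scale degree 1 → i6.
F#/C#: root F# is the submediant; major triad there is VI64.
D#m/A#: minor triad on D# = scale degree 4 → iv64.
E#7/D#: root E# is the dominant; dominant seventh chord there is V42.
A#m: minor triad on A# = scale degree 1 → i.

i6 - VI64 - iv64 - V42 - i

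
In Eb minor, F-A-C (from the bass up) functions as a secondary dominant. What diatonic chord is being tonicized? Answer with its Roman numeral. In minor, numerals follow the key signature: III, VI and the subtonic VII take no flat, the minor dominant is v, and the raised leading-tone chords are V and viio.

V

The chord is a major triad on F.
A dominant resolves down a perfect fifth: F → Bb. In Eb minor, Bb is scale degree 5, i.e. V.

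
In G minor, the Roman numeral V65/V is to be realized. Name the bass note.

The applied chord V65/V is rooted on A: A-C#-E-G.
The figure 65 means first inversion — the third is in the bass.

C#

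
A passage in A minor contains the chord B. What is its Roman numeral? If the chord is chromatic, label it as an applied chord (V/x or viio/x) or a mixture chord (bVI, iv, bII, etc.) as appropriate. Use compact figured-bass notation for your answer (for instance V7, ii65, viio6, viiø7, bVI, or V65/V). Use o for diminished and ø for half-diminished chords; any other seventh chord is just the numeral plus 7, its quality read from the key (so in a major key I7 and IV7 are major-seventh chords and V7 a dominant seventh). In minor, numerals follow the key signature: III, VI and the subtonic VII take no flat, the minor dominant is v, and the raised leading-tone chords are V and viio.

Stacked in thirds the chord is B-D#-F#: a major triad on B.
B is not a diatonic chord root with this quality in A minor, but it lies a perfect fifth above E (V), so the chord functions as an applied dominant of V.

V/V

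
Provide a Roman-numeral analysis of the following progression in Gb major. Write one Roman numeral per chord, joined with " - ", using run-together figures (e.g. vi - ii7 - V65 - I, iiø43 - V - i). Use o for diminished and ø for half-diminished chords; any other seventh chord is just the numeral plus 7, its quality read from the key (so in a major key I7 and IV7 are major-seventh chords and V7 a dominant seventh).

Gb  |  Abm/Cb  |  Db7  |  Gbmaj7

Gb: root Gb is the tonic; major triad there is I.
Abm/Cb has root Ab, degree 2 in Gb major, so ii6.
Db7: root Db is the dominant; dominant seventh chord there is V7.
Gbmaj7 has root Gb, degree 1 in Gb major, so I7.

I - ii6 - V7 - I7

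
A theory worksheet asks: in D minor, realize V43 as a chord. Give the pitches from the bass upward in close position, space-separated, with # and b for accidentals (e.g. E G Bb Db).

E G A C#

In D minor, scale degree 5 is A. The dominant is major (leading tone raised), so V is a dominant seventh chord.
Stacking thirds from A gives A-C#-E-G.
With the 43 figure the chord is in second inversion; from the bass E upward in close position it reads E-G-A-C#.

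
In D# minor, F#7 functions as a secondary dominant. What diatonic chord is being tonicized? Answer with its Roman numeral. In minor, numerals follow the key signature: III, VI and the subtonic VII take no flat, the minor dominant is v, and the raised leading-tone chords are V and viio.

VI

The chord is a dominant seventh chord on F#.
A dominant resolves down a perfect fifth: F# → B. In D# minor, B is scale degree 6, i.e. VI.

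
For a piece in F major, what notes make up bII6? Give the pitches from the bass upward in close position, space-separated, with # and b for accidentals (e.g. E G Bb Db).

Bb Db Gb

bII6 is the Neapolitan sixth — a major triad on the lowered second degree, here in its customary first inversion. In F major that root is Gb.
So the chord is Gb-Bb-Db.
The figured bass 6 indicates first inversion, placing the third (Bb) in the bass: Bb-Db-Gb.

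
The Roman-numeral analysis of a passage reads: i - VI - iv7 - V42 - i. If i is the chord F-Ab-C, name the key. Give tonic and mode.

F minor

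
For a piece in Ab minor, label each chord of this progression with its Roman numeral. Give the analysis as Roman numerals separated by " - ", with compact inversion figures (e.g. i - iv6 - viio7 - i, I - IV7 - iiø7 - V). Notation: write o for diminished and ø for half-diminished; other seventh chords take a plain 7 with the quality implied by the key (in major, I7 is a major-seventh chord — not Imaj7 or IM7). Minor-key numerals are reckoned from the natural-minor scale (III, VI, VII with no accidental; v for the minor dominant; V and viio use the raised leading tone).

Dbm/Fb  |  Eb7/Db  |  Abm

Dbm/Fb: minor triad on Db = scale degree 4 → iv6.
Eb7/Db: root Eb is the dominant; dominant seventh chord there is V42.
Abm has root Ab, degree 1 in Ab minor, so i.

iv6 - V42 - i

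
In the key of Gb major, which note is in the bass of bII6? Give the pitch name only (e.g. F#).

Cb

bII in Gb major has root Abb; the chord is Abb-Cb-Ebb.
The figure 6 means first inversion — the third is in the bass.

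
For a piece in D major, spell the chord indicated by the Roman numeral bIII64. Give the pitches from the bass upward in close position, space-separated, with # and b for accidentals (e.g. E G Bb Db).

C F A

bIII64 is a major triad on the lowered third degree, borrowed from the parallel minor. In D major that root is F.
So the chord is F-A-C.
With the 64 figure the chord is in second inversion; from the bass C upward in close position it reads C-F-A.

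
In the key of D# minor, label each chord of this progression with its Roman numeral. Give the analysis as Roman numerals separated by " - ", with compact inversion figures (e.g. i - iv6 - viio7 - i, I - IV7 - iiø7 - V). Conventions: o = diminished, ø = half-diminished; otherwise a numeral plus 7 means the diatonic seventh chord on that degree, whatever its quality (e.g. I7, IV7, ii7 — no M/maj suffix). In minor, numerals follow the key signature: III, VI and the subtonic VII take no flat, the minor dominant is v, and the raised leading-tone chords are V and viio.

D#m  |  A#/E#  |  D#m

i - V64 - i

D#m: root D# is the tonic; minor triad there is i.
A#/E# has root A#, degree 5 in D# minor, so V64.
D#m: root D# is the tonic; minor triad there is i.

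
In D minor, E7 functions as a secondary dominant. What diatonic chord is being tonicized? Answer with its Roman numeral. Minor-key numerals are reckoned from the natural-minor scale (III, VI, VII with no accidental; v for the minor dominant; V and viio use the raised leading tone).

V

The chord is a dominant seventh chord on E.
A dominant resolves down a perfect fifth: E → A. In D minor, A is scale degree 5, i.e. V.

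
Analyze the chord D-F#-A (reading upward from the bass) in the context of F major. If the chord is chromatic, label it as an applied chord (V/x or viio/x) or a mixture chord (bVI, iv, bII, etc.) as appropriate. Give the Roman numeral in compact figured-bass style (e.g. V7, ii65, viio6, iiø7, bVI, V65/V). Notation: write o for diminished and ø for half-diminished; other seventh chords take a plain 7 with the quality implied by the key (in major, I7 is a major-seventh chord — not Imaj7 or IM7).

The pitches D-F#-A form a major triad rooted on D.
D is not a diatonic chord root with this quality in F major, but it lies a perfect fifth above G (ii), so the chord functions as an applied dominant of ii.

V/ii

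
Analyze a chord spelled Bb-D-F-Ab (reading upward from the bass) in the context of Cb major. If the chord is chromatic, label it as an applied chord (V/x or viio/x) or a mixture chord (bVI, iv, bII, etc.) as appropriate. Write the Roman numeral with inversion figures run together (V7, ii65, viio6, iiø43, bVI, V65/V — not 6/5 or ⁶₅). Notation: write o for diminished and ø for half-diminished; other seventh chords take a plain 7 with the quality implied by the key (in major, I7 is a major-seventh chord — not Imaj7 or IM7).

Stacked in thirds the chord is Bb-D-F-Ab: a dominant seventh chord on Bb.
Bb is not a diatonic chord root with this quality in Cb major, but it lies a perfect fifth above Eb (iii), so the chord functions as an applied dominant of iii.

V7/iii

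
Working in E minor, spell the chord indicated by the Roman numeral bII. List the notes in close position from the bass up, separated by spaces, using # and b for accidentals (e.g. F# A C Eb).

F A C

Scale degree 2 in E minor is F#; lowering it a half step gives F. bII is the Neapolitan chord — a major triad on the lowered second degree.
So the chord is F-A-C, a major triad.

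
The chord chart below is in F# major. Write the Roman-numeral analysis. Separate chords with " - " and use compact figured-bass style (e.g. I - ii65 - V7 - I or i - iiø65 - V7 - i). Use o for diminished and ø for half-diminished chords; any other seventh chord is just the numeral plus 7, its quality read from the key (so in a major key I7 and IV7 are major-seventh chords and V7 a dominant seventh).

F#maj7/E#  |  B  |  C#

F#maj7/E#: major seventh chord on F# = scale degree 1 → I42.
B: major triad on B = scale degree 4 → IV.
C#: root C# is the dominant; major triad there is V.

I42 - IV - V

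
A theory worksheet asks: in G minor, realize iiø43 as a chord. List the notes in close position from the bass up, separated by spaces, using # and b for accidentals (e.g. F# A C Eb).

In G minor, the second degree is A, and the diatonic chord built there is a half-diminished seventh chord.
Stacking thirds from A gives A-C-Eb-G.
The figured bass 43 indicates second inversion, placing the fifth (Eb) in the bass: Eb-G-A-C.

Eb G A C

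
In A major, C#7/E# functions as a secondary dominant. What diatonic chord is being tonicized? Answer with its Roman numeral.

vi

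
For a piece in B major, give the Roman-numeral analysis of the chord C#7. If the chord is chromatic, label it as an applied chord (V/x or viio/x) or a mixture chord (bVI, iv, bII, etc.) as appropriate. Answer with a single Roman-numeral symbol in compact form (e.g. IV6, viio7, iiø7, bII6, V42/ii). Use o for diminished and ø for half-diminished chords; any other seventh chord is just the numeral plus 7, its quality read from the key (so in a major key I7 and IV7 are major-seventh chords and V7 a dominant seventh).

V7/V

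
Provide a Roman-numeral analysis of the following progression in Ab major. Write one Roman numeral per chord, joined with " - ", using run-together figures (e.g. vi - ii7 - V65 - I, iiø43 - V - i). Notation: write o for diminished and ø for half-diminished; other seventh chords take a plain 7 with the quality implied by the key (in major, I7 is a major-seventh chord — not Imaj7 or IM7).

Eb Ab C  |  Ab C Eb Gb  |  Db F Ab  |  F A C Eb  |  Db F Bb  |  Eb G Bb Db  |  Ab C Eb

I64 - V7/IV - IV - V7/ii - ii6 - V7 - I

Eb-Ab-C has root Ab, degree 1 in Ab major, so I64.
Ab-C-Eb-Gb is the secondary dominant of IV (dominant seventh chord on Ab): V7/IV.
Db-F-Ab: root Db is the subdominant; major triad there is IV.
F-A-C-Eb is the secondary dominant of ii (dominant seventh chord on F): V7/ii.
Db-F-Bb has root Bb, degree 2 in Ab major, so ii6.
Eb-G-Bb-Db: dominant seventh chord on Eb = scale degree 5 → V7.
Ab-C-Eb has root Ab, degree 1 in Ab major, so I.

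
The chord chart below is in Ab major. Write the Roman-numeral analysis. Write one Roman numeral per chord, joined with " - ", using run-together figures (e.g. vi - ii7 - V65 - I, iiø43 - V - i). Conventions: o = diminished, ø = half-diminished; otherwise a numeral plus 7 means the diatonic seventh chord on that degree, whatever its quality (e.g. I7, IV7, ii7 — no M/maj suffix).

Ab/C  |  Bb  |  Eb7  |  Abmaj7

I6 - V/V - V7 - I7

Ab/C has root Ab, degree 1 in Ab major, so I6.
Bb: chromatic; Bb is V of V, so V/V.
Eb7: dominant seventh chord on Eb = scale degree 5 → V7.
Abmaj7: root Ab is the tonic; major seventh chord there is I7.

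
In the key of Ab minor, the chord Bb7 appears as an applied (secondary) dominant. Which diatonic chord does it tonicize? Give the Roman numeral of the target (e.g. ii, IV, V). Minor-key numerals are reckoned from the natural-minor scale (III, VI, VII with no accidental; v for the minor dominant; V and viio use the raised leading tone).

V

The chord is a dominant seventh chord on Bb.
A dominant resolves down a perfect fifth: Bb → Eb. In Ab minor, Eb is scale degree 5, i.e. V.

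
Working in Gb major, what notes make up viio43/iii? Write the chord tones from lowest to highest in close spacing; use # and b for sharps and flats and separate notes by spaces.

viio43/iii is a secondary leading-tone chord. The target iii is Bb in Gb major; the applied chord is rooted a semitone below, on A.
Building a fully diminished seventh chord on A gives A-C-Eb-Gb.
The figured bass 43 indicates second inversion, placing the fifth (Eb) in the bass: Eb-Gb-A-C.

Eb Gb A C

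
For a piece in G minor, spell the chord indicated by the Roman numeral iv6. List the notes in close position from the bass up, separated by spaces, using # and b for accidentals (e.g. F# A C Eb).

Eb G C

In G minor, the subdominant is C, and the diatonic chord built there is a minor triad.
That chord is spelled C-Eb-G.
With the 6 figure the chord is in first inversion; from the bass Eb upward in close position it reads Eb-G-C.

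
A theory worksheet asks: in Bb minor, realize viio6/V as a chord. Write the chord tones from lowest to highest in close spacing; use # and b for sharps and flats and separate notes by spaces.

G Bb E

The slash marks an applied leading-tone chord: viio of V. In Bb minor, V is F, so the leading tone to it is E, a half step below.
Building a diminished triad on E gives E-G-Bb.
With the 6 figure the chord is in first inversion; from the bass G upward in close position it reads G-Bb-E.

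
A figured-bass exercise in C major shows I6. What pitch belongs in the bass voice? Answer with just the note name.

E

I in C major has root C; the chord is C-E-G.
The figure 6 means first inversion — the third is in the bass.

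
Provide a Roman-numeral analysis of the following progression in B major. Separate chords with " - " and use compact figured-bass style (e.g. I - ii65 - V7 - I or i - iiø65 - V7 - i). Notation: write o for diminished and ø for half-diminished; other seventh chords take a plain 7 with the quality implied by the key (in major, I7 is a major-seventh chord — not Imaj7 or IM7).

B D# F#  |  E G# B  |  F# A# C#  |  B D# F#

B-D#-F#: root B is the tonic; major triad there is I.
E-G#-B has root E, degree 4 in B major, so IV.
F#-A#-C#: major triad on F# = scale degree 5 → V.
B-D#-F# has root B, degree 1 in B major, so I.

I - IV - V - I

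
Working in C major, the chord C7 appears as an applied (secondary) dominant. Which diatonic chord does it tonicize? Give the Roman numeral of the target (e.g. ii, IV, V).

IV

The chord is a dominant seventh chord on C.
A dominant resolves down a perfect fifth: C → F. In C major, F is scale degree 4, i.e. IV.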